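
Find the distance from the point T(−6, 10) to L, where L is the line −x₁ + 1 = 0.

7

The normal to the line is n = (−1, 0) with |n| = 1.
|n·T − (-1)| = |6 − (-1)| = 7, so the distance is 7/1 = 7.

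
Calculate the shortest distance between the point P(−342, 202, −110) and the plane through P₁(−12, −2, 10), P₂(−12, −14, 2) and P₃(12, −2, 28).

P₁P₂ = (0, −12, −8) and P₁P₃ = (24, 0, 18), so a normal is n = P₁P₂ × P₁P₃ = (−216, −192, 288).
d = |(-216)·(-342) + (-192)·202 + 288·(-110) − 5856| / √(46656 + 36864 + 82944) = |-2448| / 408 = 6.

6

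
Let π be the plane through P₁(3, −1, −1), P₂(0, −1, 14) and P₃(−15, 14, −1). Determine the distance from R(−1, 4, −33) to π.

11√62/31

P₁P₂ = (−3, 0, 15) and P₁P₃ = (−18, 15, 0), so a normal is n = P₁P₂ × P₁P₃ = (−225, −270, −45).
d = |(-225)·(-1) + (-270)·4 + (-45)·(-33) − (-360)| / √(50625 + 72900 + 2025) = |990| / (45√62) = 22/√62.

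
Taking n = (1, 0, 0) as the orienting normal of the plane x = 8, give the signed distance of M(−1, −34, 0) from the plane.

-9

n·M − 8 = -9.
|n| = 1, so the signed distance is -9/1 = -9.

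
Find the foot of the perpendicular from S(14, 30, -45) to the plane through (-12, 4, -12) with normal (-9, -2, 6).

The perpendicular from S has direction n = (-9, -2, 6): r = (14, 30, -45) + λ(-9, -2, 6).
Substitute into the plane: n·(S + λn) = 28 gives -456 + 121λ = 28, so λ = 4.
Foot = (14, 30, -45) + 4·(-9, -2, 6) = (-22, 22, -21).

(-22, 22, -21)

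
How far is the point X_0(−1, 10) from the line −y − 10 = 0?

20

d = |0·(-1) + (-1)·10 − 10| / √(0 + 1) = |-20|/1 = 20.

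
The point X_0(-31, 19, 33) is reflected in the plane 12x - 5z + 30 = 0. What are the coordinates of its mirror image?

(41, 19, 3)

With n = (12, 0, -5), the signed offset is (n·X_0 − (-30))/|n|² = -507/169 = -3.
X_0' = X_0 − 2t·n = (-31, 19, 33) − (-6)·(12, 0, -5) = (41, 19, 3).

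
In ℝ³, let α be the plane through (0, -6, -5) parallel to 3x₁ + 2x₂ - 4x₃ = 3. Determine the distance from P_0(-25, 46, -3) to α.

Parallel planes share the normal n = (3, 2, -4); since (0, -6, -5) lies on the plane, its equation is 3x₁ + 2x₂ - 4x₃ = 8.
d = |3·(-25) + 2·46 + (-4)·(-3) − 8| / √(9 + 4 + 16) = |21| / √29 = 21√29/29.

21/√29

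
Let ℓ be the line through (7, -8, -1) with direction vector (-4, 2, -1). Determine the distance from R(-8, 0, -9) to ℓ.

Direction vector d = (-4, 2, -1).
AP = (-15, 8, -8); AP·d = 84, |AP|² = 353, |d|² = 21.
distance² = |AP|² − (AP·d)²/|d|² = 353 − 7056/21 = 17, so the distance is √17.

√17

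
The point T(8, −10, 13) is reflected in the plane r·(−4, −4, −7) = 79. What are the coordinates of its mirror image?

With n = (−4, −4, −7), the signed offset is (n·T − 79)/|n|² = -162/81 = -2.
T' = T − 2t·n = (8, −10, 13) − (-4)·(−4, −4, −7) = (−8, −26, −15).

(-8, -26, -15)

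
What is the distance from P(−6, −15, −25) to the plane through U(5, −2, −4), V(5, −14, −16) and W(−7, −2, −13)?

UV = (0, −12, −12) and UW = (−12, 0, −9), so a normal is n = UV × UW = (108, 144, −144).
d = |108·(-6) + 144·(-15) + (-144)·(-25) − 828| / √(11664 + 20736 + 20736) = |-36| / (36√41) = √41/41.

√41/41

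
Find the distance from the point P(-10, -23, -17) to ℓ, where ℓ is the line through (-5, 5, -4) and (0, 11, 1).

2√51

A direction vector is d = (5, 6, 5).
AP = (-5, -28, -13), and AP × d = (-62, -40, 110).
|AP × d|² = 17544 and |d|² = 86, so the distance is √(17544/86) = √204 = 2√51.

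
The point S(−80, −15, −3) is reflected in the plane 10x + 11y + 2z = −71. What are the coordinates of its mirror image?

n = (10, 11, 2), |n|² = 225, n·S − (-71) = -900, so t = -900/225 = -4.
Foot F = S − (-4)·n = (−40, 29, 5); the reflection is 2F − S = (0, 73, 13).

(0, 73, 13)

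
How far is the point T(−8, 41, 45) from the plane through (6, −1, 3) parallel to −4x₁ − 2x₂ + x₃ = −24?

2√21/3

Parallel planes share the normal n = (−4, −2, 1); since (6, −1, 3) lies on the plane, its equation is −4x₁ − 2x₂ + x₃ = -19.
Then n·(−8, 41, 45) − (−19) = 14.
|n| = √(16 + 4 + 1) = √21, so the distance is |14|/√21 = 14/√21.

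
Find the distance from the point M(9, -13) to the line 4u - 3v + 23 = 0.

The normal to the line is n = (4, -3) with |n| = 5.
|n·M − (-23)| = |75 − (-23)| = 98, so the distance is 98/5.

98/5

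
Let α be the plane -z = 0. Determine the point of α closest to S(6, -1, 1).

(6, -1, 0)

n = (0, 0, -1), |n|² = 1, and n·S − 0 = -1.
t = -1/1 = -1, so the foot is S − t·n = (6, -1, 1) − (-1)·(0, 0, -1) = (6, -1, 0).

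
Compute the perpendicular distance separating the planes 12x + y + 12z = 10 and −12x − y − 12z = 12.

22/17

Divide the second equation by -1 to match normals: 12x + y + 12z = -12.
Both planes have normal n = (12, 1, 12), |n| = 17. Any point on the first plane is at distance |(-12) − 10|/|n| = 22/17 from the second.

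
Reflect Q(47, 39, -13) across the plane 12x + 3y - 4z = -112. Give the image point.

n = (12, 3, -4), |n|² = 169, n·Q − (-112) = 845, so t = 845/169 = 5.
Foot F = Q − 5·n = (-13, 24, 7); the reflection is 2F − Q = (-73, 9, 27).

(-73, 9, 27)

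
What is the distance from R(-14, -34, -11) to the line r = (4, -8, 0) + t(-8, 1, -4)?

Direction vector d = (-8, 1, -4).
AP = (-18, -26, -11), and AP × d = (115, 16, -226).
|AP × d|² = 64557 and |d|² = 81, so the distance is √(64557/81) = √797.

√797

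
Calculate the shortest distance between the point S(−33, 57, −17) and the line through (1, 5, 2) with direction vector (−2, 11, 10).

9√41

Direction vector d = (−2, 11, 10).
AP = (−34, 52, −19), and AP × d = (729, 378, −270).
|AP × d|² = 747225 and |d|² = 225, so the distance is √(747225/225) = √3321 = 9√41.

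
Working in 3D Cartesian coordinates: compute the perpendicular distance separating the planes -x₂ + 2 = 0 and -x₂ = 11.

13

With common normal n = (0, -1, 0) (|n| = 1), the distance is |(-2) − 11|/|n| = 13/1 = 13.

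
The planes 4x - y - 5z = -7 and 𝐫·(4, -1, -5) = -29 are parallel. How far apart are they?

11√42/21

With common normal n = (4, -1, -5) (|n| = √42), the distance is |(-7) − (-29)|/|n| = 22/√42.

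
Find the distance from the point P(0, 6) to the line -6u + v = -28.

34√37/37

d = |(-6)·0 + 1·6 − (-28)| / √(36 + 1) = |34|/√37 = 34/√37.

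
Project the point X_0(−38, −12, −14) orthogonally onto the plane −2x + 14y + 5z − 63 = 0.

The perpendicular from X_0 has direction n = (−2, 14, 5): r = (−38, −12, −14) + μ(−2, 14, 5).
Substitute into the plane: n·(X_0 + μn) = 63 gives -162 + 225μ = 63, so μ = 1.
Foot = (−38, −12, −14) + 1·(−2, 14, 5) = (−40, 2, −9).

(-40, 2, -9)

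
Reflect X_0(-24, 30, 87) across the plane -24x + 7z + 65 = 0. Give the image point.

(72, 30, 59)

With n = (-24, 0, 7), the signed offset is (n·X_0 − (-65))/|n|² = 1250/625 = 2.
X_0' = X_0 − 2t·n = (-24, 30, 87) − 4·(-24, 0, 7) = (72, 30, 59).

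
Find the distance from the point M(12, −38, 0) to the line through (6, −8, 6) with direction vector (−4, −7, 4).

18√2

Direction vector d = (−4, −7, 4).
AP = (6, −30, −6), and AP × d = (−162, 0, −162).
|AP × d|² = 52488 and |d|² = 81, so the distance is √(52488/81) = √648 = 18√2.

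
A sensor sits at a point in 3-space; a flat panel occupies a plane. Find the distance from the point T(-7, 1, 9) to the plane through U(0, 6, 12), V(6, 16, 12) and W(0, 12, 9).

2/√70

UV = (6, 10, 0) and UW = (0, 6, -3), so a normal is n = UV × UW = (-30, 18, 36).
d = |(-30)·(-7) + 18·1 + 36·9 − 540| / √(900 + 324 + 1296) = |12| / (6√70) = 2/√70.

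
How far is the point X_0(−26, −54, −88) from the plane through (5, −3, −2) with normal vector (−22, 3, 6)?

13/23

The plane has equation n·(r − (5, −3, −2)) = 0, i.e. n·r = -131.
d = |(-22)·(-26) + 3·(-54) + 6·(-88) − (-131)| / √(484 + 9 + 36) = |13| / 23 = 13/23.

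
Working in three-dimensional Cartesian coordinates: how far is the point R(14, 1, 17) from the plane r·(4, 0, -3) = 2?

n = (4, 0, -3); n·P − 2 = 3; |n| = 5; distance = 3/5.

3/5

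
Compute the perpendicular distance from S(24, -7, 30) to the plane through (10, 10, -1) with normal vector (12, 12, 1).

5/17

The plane has equation n·(r − (10, 10, -1)) = 0, i.e. n·r = 239.
Then n·(24, -7, 30) - 239 = -5.
|n| = √(144 + 144 + 1) = 17, so the distance is |-5|/17 = 5/17.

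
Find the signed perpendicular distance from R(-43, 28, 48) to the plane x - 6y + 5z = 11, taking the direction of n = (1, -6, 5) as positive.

n·R − 11 = 18.
|n| = √62, so the signed distance is 18/√62.

18/√62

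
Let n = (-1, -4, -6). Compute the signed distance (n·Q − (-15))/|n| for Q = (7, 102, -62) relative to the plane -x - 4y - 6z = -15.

-28/√53

n·Q − (-15) = -28.
|n| = √53, so the signed distance is -28/√53.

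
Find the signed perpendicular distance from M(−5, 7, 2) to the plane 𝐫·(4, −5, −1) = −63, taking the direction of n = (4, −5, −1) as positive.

n·M − (-63) = 6.
|n| = √42, so the signed distance is 6/√42.

6/√42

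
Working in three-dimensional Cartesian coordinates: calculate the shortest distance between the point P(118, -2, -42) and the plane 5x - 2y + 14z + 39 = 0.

Normal vector n = (5, -2, 14), and n·(118, -2, -42) - (-39) = 45.
|n| = √(25 + 4 + 196) = 15, so the distance is |45|/15 = 3.

3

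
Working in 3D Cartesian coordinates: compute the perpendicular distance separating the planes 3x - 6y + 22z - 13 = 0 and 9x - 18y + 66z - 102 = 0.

Divide the second equation by 3 to match normals: 3x - 6y + 22z = 34.
Both planes have normal n = (3, -6, 22), |n| = 23. Any point on the first plane is at distance |34 − 13|/|n| = 21/23 from the second.

21/23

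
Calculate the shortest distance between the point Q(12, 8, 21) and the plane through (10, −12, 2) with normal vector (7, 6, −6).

20/11

The plane has equation n·(r − (10, −12, 2)) = 0, i.e. n·r = -14.
Then n·(12, 8, 21) − (−14) = 20.
|n| = √(49 + 36 + 36) = 11, so the distance is |20|/11 = 20/11.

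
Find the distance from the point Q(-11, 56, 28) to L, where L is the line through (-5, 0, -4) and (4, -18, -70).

A direction vector is d = (9, -18, -66).
AP = (-6, 56, 32), and AP × d = (-3120, -108, -396).
|AP × d|² = 9902880 and |d|² = 4761, so the distance is √(9902880/4761) = √2080 = 4√130.

4√130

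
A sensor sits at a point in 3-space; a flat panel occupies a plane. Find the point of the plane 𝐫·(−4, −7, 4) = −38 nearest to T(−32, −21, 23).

(-12, 14, 3)

n = (−4, −7, 4), |n|² = 81, and n·T − (-38) = 405.
t = 405/81 = 5, so the foot is T − t·n = (−32, −21, 23) − 5·(−4, −7, 4) = (−12, 14, 3).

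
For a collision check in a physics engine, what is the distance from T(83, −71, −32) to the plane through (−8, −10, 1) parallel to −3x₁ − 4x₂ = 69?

Parallel planes share the normal n = (−3, −4, 0); since (−8, −10, 1) lies on the plane, its equation is −3x₁ − 4x₂ = 64.
Then n·(83, −71, −32) − 64 = −29.
|n| = √(9 + 16 + 0) = 5, so the distance is |-29|/5 = 29/5.

29/5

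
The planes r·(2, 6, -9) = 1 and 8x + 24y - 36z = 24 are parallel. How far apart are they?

5/11

Divide the second equation by 4 to match normals: 2x + 6y - 9z = 6.
Both planes have normal n = (2, 6, -9), |n| = 11. Any point on the first plane is at distance |6 − 1|/|n| = 5/11 from the second.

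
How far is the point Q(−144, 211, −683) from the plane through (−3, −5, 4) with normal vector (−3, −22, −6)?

The plane has equation n·(r − (−3, −5, 4)) = 0, i.e. n·r = 95.
n = (−3, −22, −6); n·P − 95 = -207; |n| = 23; distance = 207/23 = 9.

9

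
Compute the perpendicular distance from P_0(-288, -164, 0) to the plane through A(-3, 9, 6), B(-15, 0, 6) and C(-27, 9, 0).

7

AB = (-12, -9, 0) and AC = (-24, 0, -6), so a normal is n = AB × AC = (54, -72, -216).
Then n·(-288, -164, 0) - (-2106) = -1638.
|n| = √(2916 + 5184 + 46656) = 234, so the distance is |-1638|/234 = 7.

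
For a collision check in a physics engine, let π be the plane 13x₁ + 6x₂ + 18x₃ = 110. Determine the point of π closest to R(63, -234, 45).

(1384/23, -5412/23, 945/23)

n = (13, 6, 18), |n|² = 529, and n·R − 110 = 115.
t = 115/529 = 5/23, so the foot is R − t·n = (63, -234, 45) − (5/23)·(13, 6, 18) = (1384/23, -5412/23, 945/23).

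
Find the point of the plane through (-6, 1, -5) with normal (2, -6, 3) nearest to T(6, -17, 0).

n = (2, -6, 3), |n|² = 49, and n·T − (-33) = 147.
t = 147/49 = 3, so the foot is T − t·n = (6, -17, 0) − 3·(2, -6, 3) = (0, 1, -9).

(0, 1, -9)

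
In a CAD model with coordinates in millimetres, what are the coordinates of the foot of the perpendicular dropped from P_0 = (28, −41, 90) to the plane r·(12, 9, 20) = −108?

The perpendicular from P_0 has direction n = (12, 9, 20): r = (28, −41, 90) + t(12, 9, 20).
Substitute into the plane: n·(P_0 + tn) = -108 gives 1767 + 625t = -108, so t = -3.
Foot = (28, −41, 90) + (-3)·(12, 9, 20) = (−8, −68, 30).

(-8, -68, 30)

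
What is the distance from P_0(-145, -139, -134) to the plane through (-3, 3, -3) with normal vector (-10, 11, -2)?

8

The plane has equation n·(r − (-3, 3, -3)) = 0, i.e. n·r = 69.
Then n·(-145, -139, -134) - 69 = 120.
|n| = √(100 + 121 + 4) = 15, so the distance is |120|/15 = 8.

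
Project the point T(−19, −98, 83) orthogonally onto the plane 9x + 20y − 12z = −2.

The perpendicular from T has direction n = (9, 20, −12): r = (−19, −98, 83) + μ(9, 20, −12).
Substitute into the plane: n·(T + μn) = -2 gives -3127 + 625μ = -2, so μ = 5.
Foot = (−19, −98, 83) + 5·(9, 20, −12) = (26, 2, 23).

(26, 2, 23)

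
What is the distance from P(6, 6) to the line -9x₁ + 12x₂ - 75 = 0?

19/5

The normal to the line is n = (-9, 12) with |n| = 15.
|n·P − 75| = |18 − 75| = 57, so the distance is 57/15 = 19/5.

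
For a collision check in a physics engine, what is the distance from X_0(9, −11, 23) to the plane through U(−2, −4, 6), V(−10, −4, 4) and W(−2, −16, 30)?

1/9

UV = (−8, 0, −2) and UW = (0, −12, 24), so a normal is n = UV × UW = (−24, 192, 96).
n = (−24, 192, 96); n·P − (-144) = 24; |n| = 216; distance = 24/216 = 1/9.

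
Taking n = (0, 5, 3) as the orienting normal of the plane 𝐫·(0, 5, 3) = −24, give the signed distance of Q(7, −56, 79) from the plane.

-19/√34

n·Q − (-24) = -19.
|n| = √34, so the signed distance is -19/√34.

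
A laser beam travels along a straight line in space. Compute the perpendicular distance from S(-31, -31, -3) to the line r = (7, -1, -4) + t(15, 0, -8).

√1189

Direction vector d = (15, 0, -8).
AP = (-38, -30, 1), and AP × d = (240, -289, 450).
|AP × d|² = 343621 and |d|² = 289, so the distance is √(343621/289) = √1189.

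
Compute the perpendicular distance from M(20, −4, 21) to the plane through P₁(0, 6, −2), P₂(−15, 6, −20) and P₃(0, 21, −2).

5√61/61

P₁P₂ = (−15, 0, −18) and P₁P₃ = (0, 15, 0), so a normal is n = P₁P₂ × P₁P₃ = (270, 0, −225).
d = |270·20 + (-225)·21 − 450| / √(72900 + 0 + 50625) = |225| / (45√61) = 5√61/61.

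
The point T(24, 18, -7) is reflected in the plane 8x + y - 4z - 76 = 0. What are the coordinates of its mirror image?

(-8, 14, 9)

n = (8, 1, -4), |n|² = 81, n·T − 76 = 162, so t = 162/81 = 2.
Foot F = T − 2·n = (8, 16, 1); the reflection is 2F − T = (-8, 14, 9).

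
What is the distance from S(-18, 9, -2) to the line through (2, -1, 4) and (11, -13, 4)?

A direction vector is d = (9, -12, 0).
AP = (-20, 10, -6); AP·d = -300, |AP|² = 536, |d|² = 225.
distance² = |AP|² − (AP·d)²/|d|² = 536 − 90000/225 = 136, so the distance is 2√34.

2√34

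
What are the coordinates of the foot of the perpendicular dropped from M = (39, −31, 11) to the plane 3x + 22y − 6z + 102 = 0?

n = (3, 22, −6), |n|² = 529, and n·M − (-102) = -529.
t = -529/529 = -1, so the foot is M − t·n = (39, −31, 11) − (-1)·(3, 22, −6) = (42, −9, 5).

(42, -9, 5)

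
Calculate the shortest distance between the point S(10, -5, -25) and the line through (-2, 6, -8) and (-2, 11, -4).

A direction vector is d = (0, 5, 4).
AP = (12, -11, -17); AP·d = -123, |AP|² = 554, |d|² = 41.
distance² = |AP|² − (AP·d)²/|d|² = 554 − 15129/41 = 185, so the distance is √185.

√185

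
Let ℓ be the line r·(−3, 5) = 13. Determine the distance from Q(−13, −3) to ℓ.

d = |(-3)·(-13) + 5·(-3) − 13| / √(9 + 25) = |11|/√34 = 11/√34.

11/√34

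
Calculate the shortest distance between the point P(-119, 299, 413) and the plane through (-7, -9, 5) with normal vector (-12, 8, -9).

8

The plane has equation n·(r − (-7, -9, 5)) = 0, i.e. n·r = -33.
Then n·(-119, 299, 413) - (-33) = 136.
|n| = √(144 + 64 + 81) = 17, so the distance is |136|/17 = 8.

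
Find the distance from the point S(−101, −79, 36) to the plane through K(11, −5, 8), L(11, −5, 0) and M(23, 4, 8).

8

KL = (0, 0, −8) and KM = (12, 9, 0), so a normal is n = KL × KM = (72, −96, 0).
d = |72·(-101) + (-96)·(-79) − 1272| / √(5184 + 9216 + 0) = |-960| / 120 = 8.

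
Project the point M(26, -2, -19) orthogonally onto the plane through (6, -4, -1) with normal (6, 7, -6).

n = (6, 7, -6), |n|² = 121, and n·M − 14 = 242.
t = 242/121 = 2, so the foot is M − t·n = (26, -2, -19) − 2·(6, 7, -6) = (14, -16, -7).

(14, -16, -7)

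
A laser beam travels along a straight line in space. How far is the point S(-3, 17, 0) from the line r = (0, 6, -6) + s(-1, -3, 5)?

√166

Direction vector d = (-1, -3, 5).
AP = (-3, 11, 6), and AP × d = (73, 9, 20).
|AP × d|² = 5810 and |d|² = 35, so the distance is √(5810/35) = √166.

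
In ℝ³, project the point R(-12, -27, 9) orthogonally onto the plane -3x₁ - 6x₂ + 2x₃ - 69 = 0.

n = (-3, -6, 2), |n|² = 49, and n·R − 69 = 147.
t = 147/49 = 3, so the foot is R − t·n = (-12, -27, 9) − 3·(-3, -6, 2) = (-3, -9, 3).

(-3, -9, 3)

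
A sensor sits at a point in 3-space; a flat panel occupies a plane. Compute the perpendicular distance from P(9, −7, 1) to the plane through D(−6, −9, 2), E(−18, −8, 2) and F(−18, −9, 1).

3

DE = (−12, 1, 0) and DF = (−12, 0, −1), so a normal is n = DE × DF = (−1, −12, 12).
d = |(-1)·9 + (-12)·(-7) + 12·1 − 138| / √(1 + 144 + 144) = |-51| / 17 = 3.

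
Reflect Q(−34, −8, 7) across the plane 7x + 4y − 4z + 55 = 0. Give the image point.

(8, 16, -17)

With n = (7, 4, −4), the signed offset is (n·Q − (-55))/|n|² = -243/81 = -3.
Q' = Q − 2t·n = (−34, −8, 7) − (-6)·(7, 4, −4) = (8, 16, −17).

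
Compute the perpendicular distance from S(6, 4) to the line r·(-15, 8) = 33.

91/17

d = |(-15)·6 + 8·4 − 33| / √(225 + 64) = |-91|/17 = 91/17.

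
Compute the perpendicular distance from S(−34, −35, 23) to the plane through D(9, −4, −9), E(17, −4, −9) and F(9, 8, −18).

7

DE = (8, 0, 0) and DF = (0, 12, −9), so a normal is n = DE × DF = (0, 72, 96).
n = (0, 72, 96); n·P − (-1152) = 840; |n| = 120; distance = 840/120 = 7.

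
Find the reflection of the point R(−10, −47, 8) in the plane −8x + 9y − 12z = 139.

(-42, -11, -40)

With n = (−8, 9, −12), the signed offset is (n·R − 139)/|n|² = -578/289 = -2.
R' = R − 2t·n = (−10, −47, 8) − (-4)·(−8, 9, −12) = (−42, −11, −40).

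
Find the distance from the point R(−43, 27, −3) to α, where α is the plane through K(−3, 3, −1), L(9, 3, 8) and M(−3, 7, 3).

KL = (12, 0, 9) and KM = (0, 4, 4), so a normal is n = KL × KM = (−36, −48, 48).
d = |(-36)·(-43) + (-48)·27 + 48·(-3) − (-84)| / √(1296 + 2304 + 2304) = |192| / (12√41) = 16√41/41.

16/√41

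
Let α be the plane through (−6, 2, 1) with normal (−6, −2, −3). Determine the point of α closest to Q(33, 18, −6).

n = (−6, −2, −3), |n|² = 49, and n·Q − 29 = -245.
t = -245/49 = -5, so the foot is Q − t·n = (33, 18, −6) − (-5)·(−6, −2, −3) = (3, 8, −21).

(3, 8, -21)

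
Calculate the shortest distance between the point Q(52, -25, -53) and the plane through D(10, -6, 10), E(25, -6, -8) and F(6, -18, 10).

DE = (15, 0, -18) and DF = (-4, -12, 0), so a normal is n = DE × DF = (-216, 72, -180).
Then n·(52, -25, -53) - (-4392) = 900.
|n| = √(46656 + 5184 + 32400) = 36√65, so the distance is |900|/(36√65) = 5√65/13.

5√65/13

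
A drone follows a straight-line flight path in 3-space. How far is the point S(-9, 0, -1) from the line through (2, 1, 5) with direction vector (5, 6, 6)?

Direction vector d = (5, 6, 6).
AP = (-11, -1, -6); AP·d = -97, |AP|² = 158, |d|² = 97.
distance² = |AP|² − (AP·d)²/|d|² = 158 − 9409/97 = 61, so the distance is √61.

√61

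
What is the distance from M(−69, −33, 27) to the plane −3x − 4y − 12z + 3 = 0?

18/13

Normal vector n = (−3, −4, −12), and n·(−69, −33, 27) − (−3) = 18.
|n| = √(9 + 16 + 144) = 13, so the distance is |18|/13 = 18/13.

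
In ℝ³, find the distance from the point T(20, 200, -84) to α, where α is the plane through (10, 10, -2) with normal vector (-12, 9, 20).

The plane has equation n·(r − (10, 10, -2)) = 0, i.e. n·r = -70.
n = (-12, 9, 20); n·P − (-70) = -50; |n| = 25; distance = 50/25 = 2.

2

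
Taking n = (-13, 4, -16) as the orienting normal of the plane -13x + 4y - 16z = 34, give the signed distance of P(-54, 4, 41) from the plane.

4/3

n·P − 34 = 28.
|n| = 21, so the signed distance is 28/21 = 4/3.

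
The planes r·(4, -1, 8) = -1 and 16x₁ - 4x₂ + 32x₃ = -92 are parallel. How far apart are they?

Divide the second equation by 4 to match normals: 4x₁ - x₂ + 8x₃ = -23.
With common normal n = (4, -1, 8) (|n| = 9), the distance is |(-1) − (-23)|/|n| = 22/9.

22/9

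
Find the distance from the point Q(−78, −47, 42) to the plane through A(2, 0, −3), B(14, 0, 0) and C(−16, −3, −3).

AB = (12, 0, 3) and AC = (−18, −3, 0), so a normal is n = AB × AC = (9, −54, −36).
Then n·(−78, −47, 42) − 126 = 198.
|n| = √(81 + 2916 + 1296) = 9√53, so the distance is |198|/(9√53) = 22√53/53.

22/√53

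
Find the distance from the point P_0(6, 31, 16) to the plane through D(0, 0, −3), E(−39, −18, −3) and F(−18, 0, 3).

25/23

DE = (−39, −18, 0) and DF = (−18, 0, 6), so a normal is n = DE × DF = (−108, 234, −324).
d = |(-108)·6 + 234·31 + (-324)·16 − 972| / √(11664 + 54756 + 104976) = |450| / 414 = 25/23.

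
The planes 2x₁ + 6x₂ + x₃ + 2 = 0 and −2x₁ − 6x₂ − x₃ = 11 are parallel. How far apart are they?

9√41/41

Divide the second equation by -1 to match normals: 2x₁ + 6x₂ + x₃ = -11.
Both planes have normal n = (2, 6, 1), |n| = √41. Any point on the first plane is at distance |(-11) − (-2)|/|n| = 9/√41 = 9√41/41 from the second.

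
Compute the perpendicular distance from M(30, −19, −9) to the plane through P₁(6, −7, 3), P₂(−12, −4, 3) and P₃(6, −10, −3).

6√46/23

P₁P₂ = (−18, 3, 0) and P₁P₃ = (0, −3, −6), so a normal is n = P₁P₂ × P₁P₃ = (−18, −108, 54).
Then n·(30, −19, −9) − 810 = 216.
|n| = √(324 + 11664 + 2916) = 18√46, so the distance is |216|/(18√46) = 6√46/23.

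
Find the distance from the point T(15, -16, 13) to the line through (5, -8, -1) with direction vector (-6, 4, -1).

2√37

Direction vector d = (-6, 4, -1).
AP = (10, -8, 14), and AP × d = (-48, -74, -8).
|AP × d|² = 7844 and |d|² = 53, so the distance is √(7844/53) = √148 = 2√37.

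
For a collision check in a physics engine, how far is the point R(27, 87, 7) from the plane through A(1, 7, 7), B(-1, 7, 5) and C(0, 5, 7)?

28/3

AB = (-2, 0, -2) and AC = (-1, -2, 0), so a normal is n = AB × AC = (-4, 2, 4).
Then n·(27, 87, 7) - 38 = 56.
|n| = √(16 + 4 + 16) = 6, so the distance is |56|/6 = 28/3.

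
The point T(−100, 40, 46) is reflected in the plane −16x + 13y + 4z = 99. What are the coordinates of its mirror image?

(60, -90, 6)

With n = (−16, 13, 4), the signed offset is (n·T − 99)/|n|² = 2205/441 = 5.
T' = T − 2t·n = (−100, 40, 46) − 10·(−16, 13, 4) = (60, −90, 6).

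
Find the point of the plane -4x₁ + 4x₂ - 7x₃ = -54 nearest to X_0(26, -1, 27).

The perpendicular from X_0 has direction n = (-4, 4, -7): r = (26, -1, 27) + t(-4, 4, -7).
Substitute into the plane: n·(X_0 + tn) = -54 gives -297 + 81t = -54, so t = 3.
Foot = (26, -1, 27) + 3·(-4, 4, -7) = (14, 11, 6).

(14, 11, 6)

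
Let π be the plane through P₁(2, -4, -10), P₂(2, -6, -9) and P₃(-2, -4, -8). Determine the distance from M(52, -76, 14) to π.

P₁P₂ = (0, -2, 1) and P₁P₃ = (-4, 0, 2), so a normal is n = P₁P₂ × P₁P₃ = (-4, -4, -8).
n = (-4, -4, -8); n·P − 88 = -104; |n| = 4√6; distance = 104/(4√6) = 13√6/3.

13√6/3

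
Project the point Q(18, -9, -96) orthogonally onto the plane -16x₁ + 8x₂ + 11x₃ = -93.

(-30, 15, -63)

The perpendicular from Q has direction n = (-16, 8, 11): r = (18, -9, -96) + λ(-16, 8, 11).
Substitute into the plane: n·(Q + λn) = -93 gives -1416 + 441λ = -93, so λ = 3.
Foot = (18, -9, -96) + 3·(-16, 8, 11) = (-30, 15, -63).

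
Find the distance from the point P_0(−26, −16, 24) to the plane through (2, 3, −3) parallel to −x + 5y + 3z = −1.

Parallel planes share the normal n = (−1, 5, 3); since (2, 3, −3) lies on the plane, its equation is −x + 5y + 3z = 4.
d = |(-1)·(-26) + 5·(-16) + 3·24 − 4| / √(1 + 25 + 9) = |14| / √35 = 2√35/5.

14/√35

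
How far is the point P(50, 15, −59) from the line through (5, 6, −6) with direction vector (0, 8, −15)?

Direction vector d = (0, 8, −15).
AP = (45, 9, −53); AP·d = 867, |AP|² = 4915, |d|² = 289.
distance² = |AP|² − (AP·d)²/|d|² = 4915 − 751689/289 = 2314, so the distance is √2314.

√2314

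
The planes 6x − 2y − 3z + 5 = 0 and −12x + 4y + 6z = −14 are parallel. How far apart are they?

Divide the second equation by -2 to match normals: 6x − 2y − 3z = 7.
Both planes have normal n = (6, −2, −3), |n| = 7. Any point on the first plane is at distance |7 − (-5)|/|n| = 12/7 from the second.

12/7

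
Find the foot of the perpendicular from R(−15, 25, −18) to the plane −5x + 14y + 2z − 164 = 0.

The perpendicular from R has direction n = (−5, 14, 2): r = (−15, 25, −18) + λ(−5, 14, 2).
Substitute into the plane: n·(R + λn) = 164 gives 389 + 225λ = 164, so λ = -1.
Foot = (−15, 25, −18) + (-1)·(−5, 14, 2) = (−10, 11, −20).

(-10, 11, -20)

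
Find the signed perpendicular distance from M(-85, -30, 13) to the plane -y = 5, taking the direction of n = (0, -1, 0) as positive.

n·M − 5 = 25.
|n| = 1, so the signed distance is 25/1 = 25.

25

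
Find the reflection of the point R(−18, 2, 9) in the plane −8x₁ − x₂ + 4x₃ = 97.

(-2, 4, 1)

n = (−8, −1, 4), |n|² = 81, n·R − 97 = 81, so t = 81/81 = 1.
Foot F = R − 1·n = (−10, 3, 5); the reflection is 2F − R = (−2, 4, 1).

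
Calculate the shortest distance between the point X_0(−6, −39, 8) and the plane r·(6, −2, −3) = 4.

Normal vector n = (6, −2, −3), and n·(−6, −39, 8) − 4 = 14.
|n| = √(36 + 4 + 9) = 7, so the distance is |14|/7 = 2.

2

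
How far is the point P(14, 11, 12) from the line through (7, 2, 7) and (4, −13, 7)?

A direction vector is d = (−3, −15, 0).
AP = (7, 9, 5); AP·d = -156, |AP|² = 155, |d|² = 234.
distance² = |AP|² − (AP·d)²/|d|² = 155 − 24336/234 = 51, so the distance is √51.

√51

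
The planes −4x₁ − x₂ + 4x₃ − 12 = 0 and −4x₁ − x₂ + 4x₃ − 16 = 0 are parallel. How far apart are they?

4√33/33

With common normal n = (−4, −1, 4) (|n| = √33), the distance is |12 − 16|/|n| = 4/√33 = 4√33/33.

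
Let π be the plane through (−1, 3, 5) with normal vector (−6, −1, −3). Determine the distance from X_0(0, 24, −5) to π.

3/√46

The plane has equation n·(r − (−1, 3, 5)) = 0, i.e. n·r = -12.
d = |(-6)·0 + (-1)·24 + (-3)·(-5) − (-12)| / √(36 + 1 + 9) = |3| / √46 = 3/√46.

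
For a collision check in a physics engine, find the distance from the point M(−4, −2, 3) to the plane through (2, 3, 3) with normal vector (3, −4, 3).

The plane has equation n·(r − (2, 3, 3)) = 0, i.e. n·r = 3.
d = |3·(-4) + (-4)·(-2) + 3·3 − 3| / √(9 + 16 + 9) = |2| / √34 = √34/17.

√34/17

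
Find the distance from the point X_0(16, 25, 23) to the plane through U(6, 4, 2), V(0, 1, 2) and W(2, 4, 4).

UV = (-6, -3, 0) and UW = (-4, 0, 2), so a normal is n = UV × UW = (-6, 12, -12).
Then n·(16, 25, 23) - (-12) = -60.
|n| = √(36 + 144 + 144) = 18, so the distance is |-60|/18 = 10/3.

10/3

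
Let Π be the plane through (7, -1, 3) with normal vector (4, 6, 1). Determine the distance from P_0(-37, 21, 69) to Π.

22√53/53

The plane has equation n·(r − (7, -1, 3)) = 0, i.e. n·r = 25.
d = |4·(-37) + 6·21 + 1·69 − 25| / √(16 + 36 + 1) = |22| / √53 = 22/√53.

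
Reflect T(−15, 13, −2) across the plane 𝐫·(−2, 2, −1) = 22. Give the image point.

(1, -3, 6)

n = (−2, 2, −1), |n|² = 9, n·T − 22 = 36, so t = 36/9 = 4.
Foot F = T − 4·n = (−7, 5, 2); the reflection is 2F − T = (1, −3, 6).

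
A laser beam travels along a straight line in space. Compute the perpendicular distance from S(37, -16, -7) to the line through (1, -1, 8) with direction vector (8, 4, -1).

Direction vector d = (8, 4, -1).
AP = (36, -15, -15), and AP × d = (75, -84, 264).
|AP × d|² = 82377 and |d|² = 81, so the distance is √(82377/81) = √1017 = 3√113.

3√113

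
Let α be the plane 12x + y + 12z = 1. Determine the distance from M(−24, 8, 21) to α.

29/17

n = (12, 1, 12); n·P − 1 = -29; |n| = 17; distance = 29/17.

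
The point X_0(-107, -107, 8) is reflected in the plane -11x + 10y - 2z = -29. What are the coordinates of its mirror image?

n = (-11, 10, -2), |n|² = 225, n·X_0 − (-29) = 120, so t = 120/225 = 8/15.
Foot F = X_0 − (8/15)·n = (-1517/15, -337/3, 136/15); the reflection is 2F − X_0 = (-1429/15, -353/3, 152/15).

(-1429/15, -353/3, 152/15)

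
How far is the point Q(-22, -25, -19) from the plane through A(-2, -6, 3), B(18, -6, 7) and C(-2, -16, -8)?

AB = (20, 0, 4) and AC = (0, -10, -11), so a normal is n = AB × AC = (40, 220, -200).
Then n·(-22, -25, -19) - (-2000) = -580.
|n| = √(1600 + 48400 + 40000) = 300, so the distance is |-580|/300 = 29/15.

29/15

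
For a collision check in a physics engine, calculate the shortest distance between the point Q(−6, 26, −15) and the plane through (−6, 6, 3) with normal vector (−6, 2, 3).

2

The plane has equation n·(r − (−6, 6, 3)) = 0, i.e. n·r = 57.
n = (−6, 2, 3); n·P − 57 = -14; |n| = 7; distance = 14/7 = 2.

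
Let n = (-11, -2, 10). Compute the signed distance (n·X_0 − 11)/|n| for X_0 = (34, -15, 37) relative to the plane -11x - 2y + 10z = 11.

1

n·X_0 − 11 = 15.
|n| = 15, so the signed distance is 15/15 = 1.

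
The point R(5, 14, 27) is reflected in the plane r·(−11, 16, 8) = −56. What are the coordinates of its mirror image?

With n = (−11, 16, 8), the signed offset is (n·R − (-56))/|n|² = 441/441 = 1.
R' = R − 2t·n = (5, 14, 27) − 2·(−11, 16, 8) = (27, −18, 11).

(27, -18, 11)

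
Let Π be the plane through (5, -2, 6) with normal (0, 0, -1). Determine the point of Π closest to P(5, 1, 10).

n = (0, 0, -1), |n|² = 1, and n·P − (-6) = -4.
t = -4/1 = -4, so the foot is P − t·n = (5, 1, 10) − (-4)·(0, 0, -1) = (5, 1, 6).

(5, 1, 6)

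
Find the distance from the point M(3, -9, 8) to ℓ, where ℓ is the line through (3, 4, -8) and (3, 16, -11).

A direction vector is d = (0, 12, -3).
AP = (0, -13, 16), and AP × d = (-153, 0, 0).
|AP × d|² = 23409 and |d|² = 153, so the distance is √(23409/153) = √153 = 3√17.

3√17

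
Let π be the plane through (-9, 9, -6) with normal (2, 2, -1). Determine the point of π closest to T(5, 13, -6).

The perpendicular from T has direction n = (2, 2, -1): r = (5, 13, -6) + μ(2, 2, -1).
Substitute into the plane: n·(T + μn) = 6 gives 42 + 9μ = 6, so μ = -4.
Foot = (5, 13, -6) + (-4)·(2, 2, -1) = (-3, 5, -2).

(-3, 5, -2)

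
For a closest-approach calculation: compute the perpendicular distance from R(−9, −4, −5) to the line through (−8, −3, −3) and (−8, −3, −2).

√2

A direction vector is d = (0, 0, 1).
AP = (−1, −1, −2); AP·d = -2, |AP|² = 6, |d|² = 1.
distance² = |AP|² − (AP·d)²/|d|² = 6 − 4/1 = 2, so the distance is √2.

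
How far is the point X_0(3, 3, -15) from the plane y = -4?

7

Normal vector n = (0, 1, 0), and n·(3, 3, -15) - (-4) = 7.
|n| = √(0 + 1 + 0) = 1, so the distance is |7|/1 = 7.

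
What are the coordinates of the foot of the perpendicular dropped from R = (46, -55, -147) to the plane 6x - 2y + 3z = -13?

n = (6, -2, 3), |n|² = 49, and n·R − (-13) = -42.
t = -42/49 = -6/7, so the foot is R − t·n = (46, -55, -147) − (-6/7)·(6, -2, 3) = (358/7, -397/7, -1011/7).

(358/7, -397/7, -1011/7)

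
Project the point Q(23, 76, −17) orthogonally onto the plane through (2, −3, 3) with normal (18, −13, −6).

n = (18, −13, −6), |n|² = 529, and n·Q − 57 = -529.
t = -529/529 = -1, so the foot is Q − t·n = (23, 76, −17) − (-1)·(18, −13, −6) = (41, 63, −23).

(41, 63, -23)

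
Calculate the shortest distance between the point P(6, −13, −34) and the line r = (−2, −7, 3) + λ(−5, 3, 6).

Direction vector d = (−5, 3, 6).
AP = (8, −6, −37); AP·d = -280, |AP|² = 1469, |d|² = 70.
distance² = |AP|² − (AP·d)²/|d|² = 1469 − 78400/70 = 349, so the distance is √349.

√349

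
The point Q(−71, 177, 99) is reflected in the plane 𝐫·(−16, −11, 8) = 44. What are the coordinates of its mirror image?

With n = (−16, −11, 8), the signed offset is (n·Q − 44)/|n|² = -63/441 = -1/7.
Q' = Q − 2t·n = (−71, 177, 99) − (-2/7)·(−16, −11, 8) = (−529/7, 1217/7, 709/7).

(-529/7, 1217/7, 709/7)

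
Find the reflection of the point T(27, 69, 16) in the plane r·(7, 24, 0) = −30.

With n = (7, 24, 0), the signed offset is (n·T − (-30))/|n|² = 1875/625 = 3.
T' = T − 2t·n = (27, 69, 16) − 6·(7, 24, 0) = (−15, −75, 16).

(-15, -75, 16)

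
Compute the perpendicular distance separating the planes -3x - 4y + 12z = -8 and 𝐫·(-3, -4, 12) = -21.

Both planes have normal n = (-3, -4, 12), |n| = 13. Any point on the first plane is at distance |(-21) − (-8)|/|n| = 13/13 = 1 from the second.

1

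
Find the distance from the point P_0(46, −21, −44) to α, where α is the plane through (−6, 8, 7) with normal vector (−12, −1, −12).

The plane has equation n·(r − (−6, 8, 7)) = 0, i.e. n·r = -20.
Then n·(46, −21, −44) − (−20) = 17.
|n| = √(144 + 1 + 144) = 17, so the distance is |17|/17 = 1.

1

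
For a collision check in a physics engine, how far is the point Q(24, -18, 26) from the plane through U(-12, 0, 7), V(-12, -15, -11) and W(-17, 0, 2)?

UV = (0, -15, -18) and UW = (-5, 0, -5), so a normal is n = UV × UW = (75, 90, -75).
n = (75, 90, -75); n·P − (-1425) = -345; |n| = 15√86; distance = 345/(15√86) = 23/√86.

23√86/86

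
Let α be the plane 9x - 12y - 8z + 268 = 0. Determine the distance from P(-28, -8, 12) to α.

d = |9·(-28) + (-12)·(-8) + (-8)·12 − (-268)| / √(81 + 144 + 64) = |16| / 17 = 16/17.

16/17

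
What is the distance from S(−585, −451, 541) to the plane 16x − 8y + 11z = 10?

Normal vector n = (16, −8, 11), and n·(−585, −451, 541) − 10 = 189.
|n| = √(256 + 64 + 121) = 21, so the distance is |189|/21 = 9.

9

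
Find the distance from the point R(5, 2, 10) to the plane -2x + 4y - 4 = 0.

3/√5

Normal vector n = (-2, 4, 0), and n·(5, 2, 10) - 4 = -6.
|n| = √(4 + 16 + 0) = 2√5, so the distance is |-6|/(2√5) = 3/√5.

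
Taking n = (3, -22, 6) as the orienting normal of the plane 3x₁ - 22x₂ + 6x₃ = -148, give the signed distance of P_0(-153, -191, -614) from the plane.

n·P_0 − (-148) = 207.
|n| = 23, so the signed distance is 207/23 = 9.

9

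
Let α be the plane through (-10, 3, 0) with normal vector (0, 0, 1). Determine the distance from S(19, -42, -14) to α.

The plane has equation n·(r − (-10, 3, 0)) = 0, i.e. n·r = 0.
Then n·(19, -42, -14) - 0 = -14.
|n| = √(0 + 0 + 1) = 1, so the distance is |-14|/1 = 14.

14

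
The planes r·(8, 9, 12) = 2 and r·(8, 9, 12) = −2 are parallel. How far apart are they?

With common normal n = (8, 9, 12) (|n| = 17), the distance is |2 − (-2)|/|n| = 4/17.

4/17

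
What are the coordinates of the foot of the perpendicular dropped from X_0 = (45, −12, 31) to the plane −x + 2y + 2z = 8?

The perpendicular from X_0 has direction n = (−1, 2, 2): r = (45, −12, 31) + λ(−1, 2, 2).
Substitute into the plane: n·(X_0 + λn) = 8 gives -7 + 9λ = 8, so λ = 5/3.
Foot = (45, −12, 31) + (5/3)·(−1, 2, 2) = (130/3, −26/3, 103/3).

(130/3, -26/3, 103/3)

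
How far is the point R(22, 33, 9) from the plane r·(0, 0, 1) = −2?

d = |1·9 − (-2)| / √(0 + 0 + 1) = |11| / 1 = 11.

11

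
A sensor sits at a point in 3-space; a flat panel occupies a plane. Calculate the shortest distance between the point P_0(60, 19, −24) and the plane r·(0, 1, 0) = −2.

21

d = |1·19 − (-2)| / √(0 + 1 + 0) = |21| / 1 = 21.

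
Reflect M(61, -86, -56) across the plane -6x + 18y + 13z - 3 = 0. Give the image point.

(1, 94, 74)

With n = (-6, 18, 13), the signed offset is (n·M − 3)/|n|² = -2645/529 = -5.
M' = M − 2t·n = (61, -86, -56) − (-10)·(-6, 18, 13) = (1, 94, 74).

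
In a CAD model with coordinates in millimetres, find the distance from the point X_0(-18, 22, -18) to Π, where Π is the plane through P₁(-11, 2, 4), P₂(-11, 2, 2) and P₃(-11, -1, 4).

P₁P₂ = (0, 0, -2) and P₁P₃ = (0, -3, 0), so a normal is n = P₁P₂ × P₁P₃ = (-6, 0, 0).
Then n·(-18, 22, -18) - 66 = 42.
|n| = √(36 + 0 + 0) = 6, so the distance is |42|/6 = 7.

7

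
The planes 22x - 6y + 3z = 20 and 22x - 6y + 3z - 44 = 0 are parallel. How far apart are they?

24/23

Both planes have normal n = (22, -6, 3), |n| = 23. Any point on the first plane is at distance |44 − 20|/|n| = 24/23 from the second.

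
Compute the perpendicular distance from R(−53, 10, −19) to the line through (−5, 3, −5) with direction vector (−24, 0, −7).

7

Direction vector d = (−24, 0, −7).
AP = (−48, 7, −14); AP·d = 1250, |AP|² = 2549, |d|² = 625.
distance² = |AP|² − (AP·d)²/|d|² = 2549 − 1562500/625 = 49, so the distance is 7.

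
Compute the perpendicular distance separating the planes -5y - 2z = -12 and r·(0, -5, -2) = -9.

3/√29

Both planes have normal n = (0, -5, -2), |n| = √29. Any point on the first plane is at distance |(-9) − (-12)|/|n| = 3/√29 from the second.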